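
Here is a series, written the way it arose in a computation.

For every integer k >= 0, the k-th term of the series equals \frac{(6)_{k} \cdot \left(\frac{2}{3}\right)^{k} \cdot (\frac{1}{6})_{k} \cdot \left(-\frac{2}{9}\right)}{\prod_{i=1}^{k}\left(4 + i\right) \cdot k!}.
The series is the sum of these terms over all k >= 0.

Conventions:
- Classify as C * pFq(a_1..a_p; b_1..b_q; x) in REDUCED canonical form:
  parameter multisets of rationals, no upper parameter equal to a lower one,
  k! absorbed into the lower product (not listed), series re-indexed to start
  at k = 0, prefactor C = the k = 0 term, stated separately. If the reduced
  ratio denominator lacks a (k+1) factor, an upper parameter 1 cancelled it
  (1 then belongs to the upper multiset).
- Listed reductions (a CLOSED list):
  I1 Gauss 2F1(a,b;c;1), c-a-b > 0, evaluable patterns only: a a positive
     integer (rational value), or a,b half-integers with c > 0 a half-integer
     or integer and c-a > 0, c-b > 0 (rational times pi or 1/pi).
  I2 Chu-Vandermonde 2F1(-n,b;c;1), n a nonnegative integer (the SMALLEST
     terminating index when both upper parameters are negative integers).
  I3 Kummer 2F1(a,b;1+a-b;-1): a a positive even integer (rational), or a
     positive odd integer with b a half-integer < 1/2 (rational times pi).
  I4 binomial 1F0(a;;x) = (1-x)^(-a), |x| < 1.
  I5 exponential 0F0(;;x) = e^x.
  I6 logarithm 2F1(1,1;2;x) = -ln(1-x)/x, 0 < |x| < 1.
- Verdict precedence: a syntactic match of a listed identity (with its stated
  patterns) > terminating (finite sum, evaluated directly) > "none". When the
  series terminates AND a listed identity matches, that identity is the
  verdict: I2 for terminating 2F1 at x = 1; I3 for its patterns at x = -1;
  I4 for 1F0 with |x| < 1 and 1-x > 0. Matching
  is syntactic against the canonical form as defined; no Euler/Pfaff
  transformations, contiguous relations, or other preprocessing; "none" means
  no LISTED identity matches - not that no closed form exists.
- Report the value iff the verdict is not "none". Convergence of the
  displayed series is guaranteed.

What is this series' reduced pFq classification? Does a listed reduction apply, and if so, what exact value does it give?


The tell: t_0 being -\frac{2}{9}, the lower running product (prefactor -2/9) is a rising factorial.
Consecutive-term ratio: r(k) = \frac{2}{3} * (k+\frac{1}{6}) (k+6) / [(k+5) (k+1)] ; factor over Q: parameters, x = \frac{2}{3}, and C = -\frac{2}{9}.

Prefactor -\frac{2}{9}, argument \frac{2}{3}: 2F1 with upper {\frac{1}{6}, 6} over lower {5}. Verdict: none here - no I1-I6 shape fits x = \frac{2}{3} with lower {5}.


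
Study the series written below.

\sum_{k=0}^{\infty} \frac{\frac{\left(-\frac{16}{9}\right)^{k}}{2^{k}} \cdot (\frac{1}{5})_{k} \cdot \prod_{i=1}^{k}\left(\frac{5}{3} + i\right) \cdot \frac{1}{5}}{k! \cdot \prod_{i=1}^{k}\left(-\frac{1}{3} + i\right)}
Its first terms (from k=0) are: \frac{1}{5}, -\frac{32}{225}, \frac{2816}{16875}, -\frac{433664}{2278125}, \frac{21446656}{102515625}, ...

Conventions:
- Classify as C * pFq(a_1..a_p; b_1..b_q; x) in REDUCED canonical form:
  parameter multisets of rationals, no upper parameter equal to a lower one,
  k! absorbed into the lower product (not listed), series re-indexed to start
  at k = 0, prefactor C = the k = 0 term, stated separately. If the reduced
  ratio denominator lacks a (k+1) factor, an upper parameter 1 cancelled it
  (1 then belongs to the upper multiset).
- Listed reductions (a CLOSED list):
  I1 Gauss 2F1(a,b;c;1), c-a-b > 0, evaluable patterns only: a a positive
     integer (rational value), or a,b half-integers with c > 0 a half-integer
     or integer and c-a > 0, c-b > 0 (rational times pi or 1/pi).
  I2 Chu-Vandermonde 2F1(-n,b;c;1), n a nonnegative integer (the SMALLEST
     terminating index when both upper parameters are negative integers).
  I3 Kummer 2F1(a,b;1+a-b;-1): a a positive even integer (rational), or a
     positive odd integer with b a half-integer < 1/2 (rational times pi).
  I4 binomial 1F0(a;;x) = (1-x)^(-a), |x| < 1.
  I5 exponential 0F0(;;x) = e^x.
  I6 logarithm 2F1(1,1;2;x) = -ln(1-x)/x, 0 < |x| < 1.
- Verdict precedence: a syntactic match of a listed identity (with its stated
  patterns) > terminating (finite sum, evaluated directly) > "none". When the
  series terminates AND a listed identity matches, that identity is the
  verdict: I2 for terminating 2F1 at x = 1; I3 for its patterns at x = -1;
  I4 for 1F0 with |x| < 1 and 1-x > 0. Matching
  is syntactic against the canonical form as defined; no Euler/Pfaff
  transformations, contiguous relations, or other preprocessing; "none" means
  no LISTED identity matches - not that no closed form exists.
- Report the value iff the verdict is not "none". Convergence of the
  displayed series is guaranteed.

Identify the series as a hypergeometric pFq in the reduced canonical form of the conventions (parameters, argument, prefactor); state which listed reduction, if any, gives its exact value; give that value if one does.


With C = \frac{1}{5}: the canonical form is 2F1(\frac{1}{5}, \frac{8}{3}; \frac{2}{3}; -\frac{8}{9}). Verdict: none. A 2F1 with upper {\frac{1}{5}, \frac{8}{3}} fits none of I1-I6 at x = -\frac{8}{9}; the sum runs forever.

The tell: from the first term \frac{1}{5}: the running product (C = 1/5) telescopes to a rising factorial.
Term ratio: r(k) = -\frac{8}{9} * (k+\frac{1}{5}) (k+\frac{8}{3}) / [(k+\frac{2}{3}) (k+1)] ; factor over Q: parameters, x = -\frac{8}{9}, and C = \frac{1}{5}.


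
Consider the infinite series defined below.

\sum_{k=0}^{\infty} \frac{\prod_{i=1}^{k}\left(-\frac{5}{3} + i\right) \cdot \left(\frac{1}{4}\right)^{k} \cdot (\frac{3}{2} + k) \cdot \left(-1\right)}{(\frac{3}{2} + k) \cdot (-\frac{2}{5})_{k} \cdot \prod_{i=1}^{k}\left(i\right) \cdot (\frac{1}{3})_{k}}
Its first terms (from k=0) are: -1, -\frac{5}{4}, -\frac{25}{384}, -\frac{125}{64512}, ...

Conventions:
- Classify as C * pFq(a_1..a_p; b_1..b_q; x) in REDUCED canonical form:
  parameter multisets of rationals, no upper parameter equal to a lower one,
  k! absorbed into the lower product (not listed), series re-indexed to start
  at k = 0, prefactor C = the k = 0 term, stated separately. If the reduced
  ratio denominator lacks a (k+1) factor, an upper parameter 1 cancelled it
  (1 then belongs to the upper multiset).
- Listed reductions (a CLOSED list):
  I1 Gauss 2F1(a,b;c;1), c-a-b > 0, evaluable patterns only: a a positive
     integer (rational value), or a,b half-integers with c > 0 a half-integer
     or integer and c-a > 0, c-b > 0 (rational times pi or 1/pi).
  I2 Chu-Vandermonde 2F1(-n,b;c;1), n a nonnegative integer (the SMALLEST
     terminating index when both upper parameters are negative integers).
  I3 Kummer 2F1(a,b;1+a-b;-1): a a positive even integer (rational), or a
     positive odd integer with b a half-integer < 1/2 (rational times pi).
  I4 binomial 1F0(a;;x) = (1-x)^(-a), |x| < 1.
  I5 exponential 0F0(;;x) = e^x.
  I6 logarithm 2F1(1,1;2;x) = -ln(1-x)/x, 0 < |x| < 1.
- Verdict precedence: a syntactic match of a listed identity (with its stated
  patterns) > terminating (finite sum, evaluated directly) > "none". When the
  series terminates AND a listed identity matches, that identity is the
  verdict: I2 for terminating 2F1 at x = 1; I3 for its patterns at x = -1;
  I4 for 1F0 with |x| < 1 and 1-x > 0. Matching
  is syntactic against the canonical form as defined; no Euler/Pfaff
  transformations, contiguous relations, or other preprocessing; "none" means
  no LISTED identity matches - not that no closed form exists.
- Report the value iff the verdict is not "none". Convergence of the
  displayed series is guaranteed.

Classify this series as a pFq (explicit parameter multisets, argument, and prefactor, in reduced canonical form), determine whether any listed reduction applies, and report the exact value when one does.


First insight: t_0 = -1 here, and k + 3/2 divides numerator and denominator alike; prefactor -1 after cancelling.
Step ratio: r(k) = \frac{1}{4} * (k-\frac{2}{3}) / [(k-\frac{2}{5}) (k+\frac{1}{3}) (k+1)] - rational in k, leading ratio \frac{1}{4}; with t_0 = -1, classification follows.

At argument \frac{1}{4}: a 1F2 with upper {-\frac{2}{3}}, lower {-\frac{2}{5}, \frac{1}{3}}, scaled by C = -1. Verdict: none. No listed pattern accepts 1F2(-\frac{2}{3}; -\frac{2}{5}, \frac{1}{3}; \frac{1}{4}).


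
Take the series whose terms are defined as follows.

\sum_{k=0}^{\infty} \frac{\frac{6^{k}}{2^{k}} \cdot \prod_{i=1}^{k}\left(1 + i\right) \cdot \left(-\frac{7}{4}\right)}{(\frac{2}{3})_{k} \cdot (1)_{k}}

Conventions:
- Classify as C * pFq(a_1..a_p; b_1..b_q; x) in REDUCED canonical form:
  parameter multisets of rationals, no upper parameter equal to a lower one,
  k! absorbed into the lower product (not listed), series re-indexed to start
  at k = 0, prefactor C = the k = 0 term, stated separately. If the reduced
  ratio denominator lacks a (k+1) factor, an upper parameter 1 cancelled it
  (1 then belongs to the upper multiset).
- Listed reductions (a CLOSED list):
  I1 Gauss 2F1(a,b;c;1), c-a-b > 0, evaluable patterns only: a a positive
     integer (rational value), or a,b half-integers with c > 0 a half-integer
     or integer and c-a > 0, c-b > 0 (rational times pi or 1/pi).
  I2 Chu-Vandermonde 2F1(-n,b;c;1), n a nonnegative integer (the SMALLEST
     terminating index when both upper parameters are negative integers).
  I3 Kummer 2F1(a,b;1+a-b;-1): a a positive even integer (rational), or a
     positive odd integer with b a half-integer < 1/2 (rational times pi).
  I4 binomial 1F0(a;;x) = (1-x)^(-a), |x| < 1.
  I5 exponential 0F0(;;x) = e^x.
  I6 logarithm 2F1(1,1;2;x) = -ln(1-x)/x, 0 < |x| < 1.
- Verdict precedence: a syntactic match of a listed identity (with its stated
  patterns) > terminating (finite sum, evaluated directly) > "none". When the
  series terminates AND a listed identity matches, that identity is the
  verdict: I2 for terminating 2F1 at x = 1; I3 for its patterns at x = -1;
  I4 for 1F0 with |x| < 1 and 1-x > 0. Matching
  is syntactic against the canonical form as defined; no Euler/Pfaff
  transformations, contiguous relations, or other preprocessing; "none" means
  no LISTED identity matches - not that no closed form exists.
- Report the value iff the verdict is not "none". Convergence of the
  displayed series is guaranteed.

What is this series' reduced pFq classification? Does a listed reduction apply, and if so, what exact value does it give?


At argument 3: a 1F1 with upper {2}, lower {\frac{2}{3}}, scaled by C = -\frac{7}{4}. Verdict: none here - no I1-I6 shape fits x = 3 with lower {\frac{2}{3}}.

Structural cue: from the first term -\frac{7}{4}: the running product (prefactor -7/4) telescopes to a rising factorial.
Step ratio: r(k) = 3 * (k+2) / [(k+\frac{2}{3}) (k+1)] ; factor over Q: parameters, x = 3, and C = -\frac{7}{4}.


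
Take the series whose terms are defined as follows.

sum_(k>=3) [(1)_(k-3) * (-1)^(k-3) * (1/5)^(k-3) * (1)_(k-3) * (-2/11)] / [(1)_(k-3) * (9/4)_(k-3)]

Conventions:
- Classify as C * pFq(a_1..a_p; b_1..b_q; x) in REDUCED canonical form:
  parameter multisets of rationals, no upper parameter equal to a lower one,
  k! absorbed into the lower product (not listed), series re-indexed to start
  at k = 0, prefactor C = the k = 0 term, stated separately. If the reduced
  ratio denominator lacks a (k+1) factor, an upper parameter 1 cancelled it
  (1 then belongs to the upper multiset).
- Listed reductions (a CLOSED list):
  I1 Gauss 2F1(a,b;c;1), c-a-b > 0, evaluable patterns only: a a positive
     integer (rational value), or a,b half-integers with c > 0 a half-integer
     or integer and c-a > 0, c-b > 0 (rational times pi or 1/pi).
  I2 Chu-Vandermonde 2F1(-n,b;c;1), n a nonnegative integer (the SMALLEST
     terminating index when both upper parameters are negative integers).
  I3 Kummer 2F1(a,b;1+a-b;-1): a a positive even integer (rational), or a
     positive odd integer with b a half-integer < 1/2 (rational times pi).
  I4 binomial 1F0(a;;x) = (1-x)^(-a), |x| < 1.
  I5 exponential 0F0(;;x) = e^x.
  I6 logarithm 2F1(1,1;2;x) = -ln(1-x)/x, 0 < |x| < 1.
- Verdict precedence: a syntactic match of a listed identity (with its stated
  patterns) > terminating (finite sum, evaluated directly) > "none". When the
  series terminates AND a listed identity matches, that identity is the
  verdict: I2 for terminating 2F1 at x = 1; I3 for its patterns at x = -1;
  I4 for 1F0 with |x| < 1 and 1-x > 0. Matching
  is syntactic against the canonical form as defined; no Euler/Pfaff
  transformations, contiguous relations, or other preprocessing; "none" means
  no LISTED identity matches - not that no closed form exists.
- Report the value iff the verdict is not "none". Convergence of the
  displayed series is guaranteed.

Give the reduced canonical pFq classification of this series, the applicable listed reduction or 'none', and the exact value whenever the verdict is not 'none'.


x = -1/5 here; the reduced form reads 2F1, upper {1, 1}, lower {9/4}, C = -2/11. Verdict: none. A 2F1 with upper {1, 1} fits none of I1-I6 at x = -1/5; the sum runs forever.

First insight: t_0 = -2/11 here, and the (-1)^k factor (C = -2/11) folds into the argument's sign.
Step ratio: r(k) = (-1/5) * (k+1) (k+1) / [(k+9/4) (k+1)] - rational in k, leading ratio (-1/5); with t_0 = -2/11, classification follows.


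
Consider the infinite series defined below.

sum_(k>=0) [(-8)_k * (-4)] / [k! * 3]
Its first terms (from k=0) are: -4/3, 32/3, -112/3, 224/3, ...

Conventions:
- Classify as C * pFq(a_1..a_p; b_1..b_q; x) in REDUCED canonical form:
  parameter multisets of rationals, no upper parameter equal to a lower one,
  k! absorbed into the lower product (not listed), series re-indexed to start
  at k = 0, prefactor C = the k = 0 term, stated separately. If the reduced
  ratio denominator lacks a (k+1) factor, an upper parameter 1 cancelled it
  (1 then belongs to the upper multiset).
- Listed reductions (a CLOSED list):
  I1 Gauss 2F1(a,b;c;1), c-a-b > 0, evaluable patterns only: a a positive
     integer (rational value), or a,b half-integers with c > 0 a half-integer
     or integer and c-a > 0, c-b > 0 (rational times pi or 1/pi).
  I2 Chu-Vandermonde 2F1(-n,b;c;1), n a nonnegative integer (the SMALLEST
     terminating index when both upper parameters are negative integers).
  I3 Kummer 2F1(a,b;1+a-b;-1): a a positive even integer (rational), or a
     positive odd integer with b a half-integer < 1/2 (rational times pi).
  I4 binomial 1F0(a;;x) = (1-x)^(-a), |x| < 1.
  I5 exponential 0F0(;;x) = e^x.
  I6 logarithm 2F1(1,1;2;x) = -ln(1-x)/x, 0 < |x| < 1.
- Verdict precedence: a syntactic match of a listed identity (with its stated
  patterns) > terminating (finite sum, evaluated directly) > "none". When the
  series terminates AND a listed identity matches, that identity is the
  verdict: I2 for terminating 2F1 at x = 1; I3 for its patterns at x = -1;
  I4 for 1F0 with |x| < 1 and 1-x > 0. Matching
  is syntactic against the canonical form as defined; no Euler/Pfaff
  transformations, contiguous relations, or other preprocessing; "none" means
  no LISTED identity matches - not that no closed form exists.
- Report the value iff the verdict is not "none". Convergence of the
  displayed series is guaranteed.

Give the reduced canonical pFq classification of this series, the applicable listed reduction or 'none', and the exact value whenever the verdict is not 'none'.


Key step: t_0 = -4/3 here, and the constant factors (C = -4/3) combine into one prefactor.
Consecutive-term ratio: r(k) = 1 * (k-8) / [(k+1)] ; factor over Q: parameters, x = 1, and C = -4/3.

This is -4/3 * 1F0(-8; -; 1) in reduced canonical form. Verdict: terminating - the sum ends at index 8 because -8 is a negative integer; exact evaluation follows. Exact value: 0.


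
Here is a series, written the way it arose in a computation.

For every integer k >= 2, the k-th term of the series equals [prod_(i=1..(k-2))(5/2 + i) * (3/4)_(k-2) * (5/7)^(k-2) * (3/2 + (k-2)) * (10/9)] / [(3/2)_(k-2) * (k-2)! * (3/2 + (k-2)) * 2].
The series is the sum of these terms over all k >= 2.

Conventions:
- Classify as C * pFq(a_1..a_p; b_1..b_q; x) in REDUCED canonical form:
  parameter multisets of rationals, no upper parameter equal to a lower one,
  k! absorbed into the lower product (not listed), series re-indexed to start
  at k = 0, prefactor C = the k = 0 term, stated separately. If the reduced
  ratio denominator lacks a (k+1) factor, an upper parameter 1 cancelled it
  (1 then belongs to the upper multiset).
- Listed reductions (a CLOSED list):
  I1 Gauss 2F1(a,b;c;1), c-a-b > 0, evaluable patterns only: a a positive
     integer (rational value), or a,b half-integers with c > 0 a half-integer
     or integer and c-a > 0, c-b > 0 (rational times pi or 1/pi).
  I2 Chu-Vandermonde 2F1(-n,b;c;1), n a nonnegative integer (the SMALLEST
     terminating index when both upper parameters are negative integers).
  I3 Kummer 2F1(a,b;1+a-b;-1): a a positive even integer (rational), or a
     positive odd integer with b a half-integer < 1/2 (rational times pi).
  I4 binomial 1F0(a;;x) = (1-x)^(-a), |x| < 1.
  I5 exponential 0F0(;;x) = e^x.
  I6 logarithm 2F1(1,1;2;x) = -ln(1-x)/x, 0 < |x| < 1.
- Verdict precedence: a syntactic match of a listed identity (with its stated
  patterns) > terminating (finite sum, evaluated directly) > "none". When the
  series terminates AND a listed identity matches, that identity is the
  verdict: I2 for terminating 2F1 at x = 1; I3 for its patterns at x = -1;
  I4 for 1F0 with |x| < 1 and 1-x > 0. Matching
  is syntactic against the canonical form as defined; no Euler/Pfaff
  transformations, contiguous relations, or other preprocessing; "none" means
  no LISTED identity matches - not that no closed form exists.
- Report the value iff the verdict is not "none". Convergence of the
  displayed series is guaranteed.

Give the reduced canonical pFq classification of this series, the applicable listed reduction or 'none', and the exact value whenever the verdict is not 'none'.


The series (x = 5/7) is 2F1: upper {3/4, 7/2}, lower {3/2}, prefactor 5/9. Verdict: none here - no I1-I6 shape fits x = 5/7 with lower {3/2}.

Key step: x = (5/7) and the running product (C = 5/9, x = 5/7) telescopes to a rising factorial.
Step ratio: r(k) = (5/7) * (k+3/4) (k+7/2) / [(k+3/2) (k+1)] - rational in k. x = (5/7); t_0 = 5/9; negate the roots.


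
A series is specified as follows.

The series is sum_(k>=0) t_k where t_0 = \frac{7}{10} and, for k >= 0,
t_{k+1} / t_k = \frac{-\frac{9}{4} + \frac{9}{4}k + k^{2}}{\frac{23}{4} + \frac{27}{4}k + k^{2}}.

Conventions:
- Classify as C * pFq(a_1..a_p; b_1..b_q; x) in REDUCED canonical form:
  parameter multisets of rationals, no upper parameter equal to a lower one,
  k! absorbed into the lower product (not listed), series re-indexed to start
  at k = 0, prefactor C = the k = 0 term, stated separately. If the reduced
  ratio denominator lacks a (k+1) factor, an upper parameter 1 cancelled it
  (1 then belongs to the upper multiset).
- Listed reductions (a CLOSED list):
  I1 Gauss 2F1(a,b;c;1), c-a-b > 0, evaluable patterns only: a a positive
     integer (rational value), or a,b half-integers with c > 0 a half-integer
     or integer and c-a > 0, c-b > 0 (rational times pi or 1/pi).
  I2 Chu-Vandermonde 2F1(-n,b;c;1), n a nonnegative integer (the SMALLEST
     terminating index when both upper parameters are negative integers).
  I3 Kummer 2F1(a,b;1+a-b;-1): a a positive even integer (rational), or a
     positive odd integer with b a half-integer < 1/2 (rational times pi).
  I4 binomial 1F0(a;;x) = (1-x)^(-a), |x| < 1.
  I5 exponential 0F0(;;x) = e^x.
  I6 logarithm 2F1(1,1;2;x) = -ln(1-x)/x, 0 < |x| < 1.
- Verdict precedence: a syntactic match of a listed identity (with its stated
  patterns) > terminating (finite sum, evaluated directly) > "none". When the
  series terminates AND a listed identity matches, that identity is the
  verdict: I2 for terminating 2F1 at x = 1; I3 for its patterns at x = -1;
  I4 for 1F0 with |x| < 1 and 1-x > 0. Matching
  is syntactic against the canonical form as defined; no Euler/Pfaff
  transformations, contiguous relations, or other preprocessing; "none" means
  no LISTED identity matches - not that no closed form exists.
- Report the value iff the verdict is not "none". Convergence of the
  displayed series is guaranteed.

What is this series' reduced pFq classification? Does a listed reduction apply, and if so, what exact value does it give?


Canonical form: C = \frac{7}{10} times 2F1 with upper {-\frac{3}{4}, 3}, lower {\frac{23}{4}}, x = 1. Verdict: this is Gauss's theorem (I1) (x = 1: the Gamma ratio telescopes since c-a-b = 7/2 > 0 and a = 3 in Z>0). Value: \frac{19}{48}.

Structural cue: t_0 being \frac{7}{10}, the expanded ratio factors over Q; prefactor 7/10, roots give parameters.
Step ratio: r(k) = 1 * (k-\frac{3}{4}) (k+3) / [(k+\frac{23}{4}) (k+1)] - rational in k. x = 1; t_0 = \frac{7}{10}; negate the roots.


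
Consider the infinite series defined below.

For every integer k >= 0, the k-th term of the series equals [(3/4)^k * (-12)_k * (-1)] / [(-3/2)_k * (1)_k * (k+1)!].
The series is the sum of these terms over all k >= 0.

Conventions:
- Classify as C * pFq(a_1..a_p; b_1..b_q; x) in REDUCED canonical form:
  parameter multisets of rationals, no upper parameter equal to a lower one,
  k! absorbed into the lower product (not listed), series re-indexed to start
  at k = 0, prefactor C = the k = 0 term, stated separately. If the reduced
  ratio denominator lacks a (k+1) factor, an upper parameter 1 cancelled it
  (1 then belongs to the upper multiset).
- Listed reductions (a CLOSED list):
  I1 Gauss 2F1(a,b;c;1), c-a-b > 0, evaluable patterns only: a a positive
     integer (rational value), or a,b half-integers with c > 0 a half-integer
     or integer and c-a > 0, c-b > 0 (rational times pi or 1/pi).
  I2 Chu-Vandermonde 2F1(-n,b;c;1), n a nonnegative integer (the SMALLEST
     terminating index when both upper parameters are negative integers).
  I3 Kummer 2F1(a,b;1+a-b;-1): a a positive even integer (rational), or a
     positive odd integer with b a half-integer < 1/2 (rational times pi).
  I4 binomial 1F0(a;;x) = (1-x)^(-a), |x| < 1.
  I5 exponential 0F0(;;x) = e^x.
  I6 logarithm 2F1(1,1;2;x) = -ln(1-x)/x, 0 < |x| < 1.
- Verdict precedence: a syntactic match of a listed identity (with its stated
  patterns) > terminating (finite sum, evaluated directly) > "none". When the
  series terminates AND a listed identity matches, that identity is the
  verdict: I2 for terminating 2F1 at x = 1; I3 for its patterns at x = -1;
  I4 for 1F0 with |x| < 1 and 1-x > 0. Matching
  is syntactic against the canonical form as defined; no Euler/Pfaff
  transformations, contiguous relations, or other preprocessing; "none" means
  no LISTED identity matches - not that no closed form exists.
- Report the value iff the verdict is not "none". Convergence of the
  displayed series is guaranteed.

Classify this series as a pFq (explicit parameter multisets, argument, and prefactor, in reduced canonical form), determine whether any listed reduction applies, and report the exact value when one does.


x = 3/4 here; the reduced form reads 1F2, upper {-12}, lower {-3/2, 2}, C = -1. Verdict: terminating. (-12)_k vanishes past k = 12, leaving a 13-term sum, computed directly. Value: -3460448018323767857/848419416965120000.

Structural cue: t_0 = -1 here, and the denominator's factorial ratio (prefactor -1) is a lower Pochhammer.
Term ratio: r(k) = (3/4) * (k-12) / [(k-3/2) (k+2) (k+1)] - rational in k. x = (3/4); t_0 = -1; negate the roots.


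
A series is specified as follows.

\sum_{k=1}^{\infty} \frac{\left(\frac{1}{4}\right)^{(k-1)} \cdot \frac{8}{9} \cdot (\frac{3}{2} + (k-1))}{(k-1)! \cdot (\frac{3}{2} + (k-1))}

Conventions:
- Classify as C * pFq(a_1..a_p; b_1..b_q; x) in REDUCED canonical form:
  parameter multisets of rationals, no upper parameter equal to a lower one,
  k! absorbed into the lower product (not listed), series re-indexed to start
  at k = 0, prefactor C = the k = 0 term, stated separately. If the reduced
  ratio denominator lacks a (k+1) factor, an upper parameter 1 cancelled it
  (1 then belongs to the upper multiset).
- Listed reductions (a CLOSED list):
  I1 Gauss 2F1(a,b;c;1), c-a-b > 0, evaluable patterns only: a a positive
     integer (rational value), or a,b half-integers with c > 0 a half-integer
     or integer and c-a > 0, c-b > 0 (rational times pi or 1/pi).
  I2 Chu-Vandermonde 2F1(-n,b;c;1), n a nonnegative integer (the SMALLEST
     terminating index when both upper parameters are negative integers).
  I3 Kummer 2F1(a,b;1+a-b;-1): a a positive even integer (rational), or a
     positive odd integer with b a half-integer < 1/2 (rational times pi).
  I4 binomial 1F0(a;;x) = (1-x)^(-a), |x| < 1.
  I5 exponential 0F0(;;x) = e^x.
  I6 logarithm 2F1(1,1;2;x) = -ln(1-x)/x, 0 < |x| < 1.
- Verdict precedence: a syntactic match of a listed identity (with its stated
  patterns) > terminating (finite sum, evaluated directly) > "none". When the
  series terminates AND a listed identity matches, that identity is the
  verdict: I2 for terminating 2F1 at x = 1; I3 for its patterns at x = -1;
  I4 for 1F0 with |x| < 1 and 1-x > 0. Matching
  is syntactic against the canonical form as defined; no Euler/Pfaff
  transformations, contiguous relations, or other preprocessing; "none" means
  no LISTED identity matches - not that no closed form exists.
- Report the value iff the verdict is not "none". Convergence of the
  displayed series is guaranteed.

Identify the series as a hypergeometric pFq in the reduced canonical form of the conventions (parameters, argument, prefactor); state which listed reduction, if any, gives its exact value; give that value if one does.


x = \frac{1}{4} here; the reduced form reads 0F0, upper {-}, lower {-}, C = \frac{8}{9}. Verdict at x = \frac{1}{4}: the exponential series (I5) matches (the 0F0 exponential series at x = \frac{1}{4}). Exact value: \frac{8}{9} \cdot e^{\frac{1}{4}}.

Structural cue: with t_0 = \frac{8}{9}, striking the common factor k + 3/2 reduces the term (C = 8/9, x = 1/4).
Consecutive-term ratio: r(k) = \frac{1}{4} * 1 / [(k+1)] - rational; roots negated = parameters, x = \frac{1}{4}, C = \frac{8}{9}.


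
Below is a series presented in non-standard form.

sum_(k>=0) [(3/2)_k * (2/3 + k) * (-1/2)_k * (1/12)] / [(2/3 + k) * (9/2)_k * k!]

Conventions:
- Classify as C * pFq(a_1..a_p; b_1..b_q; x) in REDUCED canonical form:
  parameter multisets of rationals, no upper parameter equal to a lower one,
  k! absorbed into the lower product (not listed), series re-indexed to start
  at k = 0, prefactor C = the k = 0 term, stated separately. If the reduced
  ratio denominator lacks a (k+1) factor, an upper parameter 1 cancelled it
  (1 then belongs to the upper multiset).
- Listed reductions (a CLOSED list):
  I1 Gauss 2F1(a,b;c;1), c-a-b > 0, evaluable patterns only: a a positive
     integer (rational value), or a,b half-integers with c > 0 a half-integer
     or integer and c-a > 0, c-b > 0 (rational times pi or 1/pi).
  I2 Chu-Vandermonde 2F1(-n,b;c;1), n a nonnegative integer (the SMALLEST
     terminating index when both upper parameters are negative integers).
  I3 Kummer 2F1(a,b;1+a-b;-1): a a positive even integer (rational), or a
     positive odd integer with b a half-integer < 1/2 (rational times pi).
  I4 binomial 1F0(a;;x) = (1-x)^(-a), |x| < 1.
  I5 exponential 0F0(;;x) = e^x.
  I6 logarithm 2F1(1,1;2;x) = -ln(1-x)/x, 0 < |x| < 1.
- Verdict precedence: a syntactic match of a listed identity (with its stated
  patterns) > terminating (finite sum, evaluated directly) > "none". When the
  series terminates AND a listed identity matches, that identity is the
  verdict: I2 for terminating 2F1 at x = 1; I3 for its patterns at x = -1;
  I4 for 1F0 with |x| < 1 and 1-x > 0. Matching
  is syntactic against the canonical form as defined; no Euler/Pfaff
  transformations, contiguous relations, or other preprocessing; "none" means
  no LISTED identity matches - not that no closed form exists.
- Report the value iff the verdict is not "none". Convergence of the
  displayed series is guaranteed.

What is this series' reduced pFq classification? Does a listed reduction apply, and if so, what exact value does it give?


Structural cue: t_0 being 1/12, k + 2/3 divides numerator and denominator alike; C = 1/12 after cancelling.
Step ratio: r(k) = 1 * (k-1/2) (k+3/2) / [(k+9/2) (k+1)] - rational in k. x = 1; t_0 = 1/12; negate the roots.

Canonical form: C = 1/12 times 2F1 with upper {-1/2, 3/2}, lower {9/2}, x = 1. Verdict: this is the half-integer Gauss pattern (I1) (x = 1; upper {-1/2, 3/2} half-integers, c = 9/2 in the evaluable pattern). Sum: (175/8192) * pi.


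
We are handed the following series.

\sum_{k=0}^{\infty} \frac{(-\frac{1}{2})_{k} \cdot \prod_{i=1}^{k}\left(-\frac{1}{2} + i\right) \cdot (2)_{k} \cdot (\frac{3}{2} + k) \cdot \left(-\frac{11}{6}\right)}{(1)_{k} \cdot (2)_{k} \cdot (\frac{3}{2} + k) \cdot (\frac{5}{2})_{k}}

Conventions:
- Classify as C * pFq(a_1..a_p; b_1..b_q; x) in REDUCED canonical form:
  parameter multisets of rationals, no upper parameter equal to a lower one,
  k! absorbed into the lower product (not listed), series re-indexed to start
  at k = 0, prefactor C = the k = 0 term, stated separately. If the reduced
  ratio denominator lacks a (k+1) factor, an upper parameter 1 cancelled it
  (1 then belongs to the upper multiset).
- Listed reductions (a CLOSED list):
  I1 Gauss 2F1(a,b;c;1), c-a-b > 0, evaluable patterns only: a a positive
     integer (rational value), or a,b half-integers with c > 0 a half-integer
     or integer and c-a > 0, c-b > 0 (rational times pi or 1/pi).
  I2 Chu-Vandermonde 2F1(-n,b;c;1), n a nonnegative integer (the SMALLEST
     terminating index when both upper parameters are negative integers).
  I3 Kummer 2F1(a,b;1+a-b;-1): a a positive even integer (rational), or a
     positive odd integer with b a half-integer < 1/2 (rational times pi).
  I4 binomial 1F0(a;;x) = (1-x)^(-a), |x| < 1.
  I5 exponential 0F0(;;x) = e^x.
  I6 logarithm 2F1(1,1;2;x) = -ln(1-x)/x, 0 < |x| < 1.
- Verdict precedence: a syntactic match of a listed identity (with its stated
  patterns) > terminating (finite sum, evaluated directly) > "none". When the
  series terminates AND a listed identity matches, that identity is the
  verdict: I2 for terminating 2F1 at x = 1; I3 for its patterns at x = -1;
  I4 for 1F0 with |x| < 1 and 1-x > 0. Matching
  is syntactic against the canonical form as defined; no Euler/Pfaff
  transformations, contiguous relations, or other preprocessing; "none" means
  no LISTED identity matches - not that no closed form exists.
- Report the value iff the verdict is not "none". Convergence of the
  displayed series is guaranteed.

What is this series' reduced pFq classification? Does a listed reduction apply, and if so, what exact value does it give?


Prefactor -\frac{11}{6}, argument 1: 2F1 with upper {-\frac{1}{2}, \frac{1}{2}} over lower {\frac{5}{2}}. Verdict: Gauss (I1, half-integer pattern) fires (x = 1; upper {-\frac{1}{2}, \frac{1}{2}} half-integers, c = \frac{5}{2} in the evaluable pattern). Exact value: \left(-\frac{33}{64}\right) \cdot \pi.

Structural cue: with t_0 = -\frac{11}{6}, the running product (C = -11/6, x = 1) telescopes to a rising factorial.
Adjacent-term ratio: r(k) = 1 * (k-\frac{1}{2}) (k+\frac{1}{2}) / [(k+\frac{5}{2}) (k+1)] - rational in k. x = 1; t_0 = -\frac{11}{6}; negate the roots.


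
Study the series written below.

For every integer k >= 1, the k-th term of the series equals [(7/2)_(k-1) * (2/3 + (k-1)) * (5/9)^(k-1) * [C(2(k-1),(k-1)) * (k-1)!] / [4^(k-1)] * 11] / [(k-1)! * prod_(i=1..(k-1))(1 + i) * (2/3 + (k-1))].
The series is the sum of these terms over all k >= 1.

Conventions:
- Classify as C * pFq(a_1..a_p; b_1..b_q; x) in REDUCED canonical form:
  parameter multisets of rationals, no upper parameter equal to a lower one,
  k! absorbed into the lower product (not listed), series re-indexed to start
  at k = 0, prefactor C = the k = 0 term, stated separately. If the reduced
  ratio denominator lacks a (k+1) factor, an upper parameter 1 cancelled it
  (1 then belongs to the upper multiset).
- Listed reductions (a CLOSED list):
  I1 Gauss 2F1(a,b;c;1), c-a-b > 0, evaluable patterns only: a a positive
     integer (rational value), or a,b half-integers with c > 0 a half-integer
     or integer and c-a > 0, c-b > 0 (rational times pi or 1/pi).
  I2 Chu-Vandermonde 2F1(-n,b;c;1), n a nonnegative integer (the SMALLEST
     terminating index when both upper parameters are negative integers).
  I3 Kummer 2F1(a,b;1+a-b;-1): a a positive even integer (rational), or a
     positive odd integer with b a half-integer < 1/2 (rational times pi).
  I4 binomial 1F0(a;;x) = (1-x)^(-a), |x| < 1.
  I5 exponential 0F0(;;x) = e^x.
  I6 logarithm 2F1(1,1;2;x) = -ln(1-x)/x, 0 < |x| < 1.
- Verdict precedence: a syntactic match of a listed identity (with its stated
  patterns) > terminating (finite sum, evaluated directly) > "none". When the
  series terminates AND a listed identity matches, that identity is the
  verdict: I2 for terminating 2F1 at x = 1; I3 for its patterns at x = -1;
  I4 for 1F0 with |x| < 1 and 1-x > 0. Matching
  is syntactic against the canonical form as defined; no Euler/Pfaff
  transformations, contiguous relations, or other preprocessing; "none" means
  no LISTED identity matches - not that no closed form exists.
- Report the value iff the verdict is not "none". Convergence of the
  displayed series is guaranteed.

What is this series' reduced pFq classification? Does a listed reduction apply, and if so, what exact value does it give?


Prefactor 11, argument 5/9: 2F1 with upper {1/2, 7/2} over lower {2}. Verdict: none - this 2F1 at x = 5/9 matches no listed pattern, and upper {1/2, 7/2} holds no stopper.

First insight: t_0 = 11 here, and the lower running product (C = 11, x = 5/9) is a rising factorial.
Adjacent-term ratio: r(k) = (5/9) * (k+1/2) (k+7/2) / [(k+2) (k+1)] - rational in k. x = (5/9); t_0 = 11; negate the roots.


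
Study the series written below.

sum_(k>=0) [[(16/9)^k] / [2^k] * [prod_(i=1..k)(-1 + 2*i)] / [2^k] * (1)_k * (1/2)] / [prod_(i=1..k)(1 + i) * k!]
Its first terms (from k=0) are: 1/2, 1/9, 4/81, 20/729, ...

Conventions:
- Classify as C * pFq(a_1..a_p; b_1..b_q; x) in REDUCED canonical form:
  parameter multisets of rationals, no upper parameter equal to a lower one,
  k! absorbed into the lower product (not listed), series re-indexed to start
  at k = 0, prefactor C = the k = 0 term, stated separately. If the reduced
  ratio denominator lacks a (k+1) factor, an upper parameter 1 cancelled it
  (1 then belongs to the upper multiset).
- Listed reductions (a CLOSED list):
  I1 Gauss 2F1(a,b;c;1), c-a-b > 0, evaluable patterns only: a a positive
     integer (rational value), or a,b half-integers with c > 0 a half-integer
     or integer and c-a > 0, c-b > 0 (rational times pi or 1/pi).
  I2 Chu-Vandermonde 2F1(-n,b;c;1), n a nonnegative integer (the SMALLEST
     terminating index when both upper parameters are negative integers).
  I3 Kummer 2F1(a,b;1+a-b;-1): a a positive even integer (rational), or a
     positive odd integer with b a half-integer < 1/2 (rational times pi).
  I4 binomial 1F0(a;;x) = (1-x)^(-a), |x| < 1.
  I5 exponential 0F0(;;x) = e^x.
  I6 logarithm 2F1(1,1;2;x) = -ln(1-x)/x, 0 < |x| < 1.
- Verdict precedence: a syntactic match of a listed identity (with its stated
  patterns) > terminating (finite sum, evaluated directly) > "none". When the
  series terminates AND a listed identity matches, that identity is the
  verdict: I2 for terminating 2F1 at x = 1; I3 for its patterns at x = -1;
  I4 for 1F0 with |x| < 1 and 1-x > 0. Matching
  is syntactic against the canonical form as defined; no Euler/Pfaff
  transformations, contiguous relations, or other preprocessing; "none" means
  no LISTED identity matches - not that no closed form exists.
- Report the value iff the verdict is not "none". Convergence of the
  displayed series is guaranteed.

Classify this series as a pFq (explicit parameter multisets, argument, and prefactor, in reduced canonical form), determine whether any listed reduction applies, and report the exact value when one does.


The tell: x = (8/9) and the lower running product (C = 1/2, x = 8/9) is a rising factorial.
Adjacent-term ratio: r(k) = (8/9) * (k+1/2) (k+1) / [(k+2) (k+1)] - rational; roots negated = parameters, x = (8/9), C = 1/2.

With C = 1/2: the canonical form is 2F1(1/2, 1; 2; 8/9). Verdict: none. Every listed pattern misses the 2F1 form at 8/9, upper {1/2, 1}.


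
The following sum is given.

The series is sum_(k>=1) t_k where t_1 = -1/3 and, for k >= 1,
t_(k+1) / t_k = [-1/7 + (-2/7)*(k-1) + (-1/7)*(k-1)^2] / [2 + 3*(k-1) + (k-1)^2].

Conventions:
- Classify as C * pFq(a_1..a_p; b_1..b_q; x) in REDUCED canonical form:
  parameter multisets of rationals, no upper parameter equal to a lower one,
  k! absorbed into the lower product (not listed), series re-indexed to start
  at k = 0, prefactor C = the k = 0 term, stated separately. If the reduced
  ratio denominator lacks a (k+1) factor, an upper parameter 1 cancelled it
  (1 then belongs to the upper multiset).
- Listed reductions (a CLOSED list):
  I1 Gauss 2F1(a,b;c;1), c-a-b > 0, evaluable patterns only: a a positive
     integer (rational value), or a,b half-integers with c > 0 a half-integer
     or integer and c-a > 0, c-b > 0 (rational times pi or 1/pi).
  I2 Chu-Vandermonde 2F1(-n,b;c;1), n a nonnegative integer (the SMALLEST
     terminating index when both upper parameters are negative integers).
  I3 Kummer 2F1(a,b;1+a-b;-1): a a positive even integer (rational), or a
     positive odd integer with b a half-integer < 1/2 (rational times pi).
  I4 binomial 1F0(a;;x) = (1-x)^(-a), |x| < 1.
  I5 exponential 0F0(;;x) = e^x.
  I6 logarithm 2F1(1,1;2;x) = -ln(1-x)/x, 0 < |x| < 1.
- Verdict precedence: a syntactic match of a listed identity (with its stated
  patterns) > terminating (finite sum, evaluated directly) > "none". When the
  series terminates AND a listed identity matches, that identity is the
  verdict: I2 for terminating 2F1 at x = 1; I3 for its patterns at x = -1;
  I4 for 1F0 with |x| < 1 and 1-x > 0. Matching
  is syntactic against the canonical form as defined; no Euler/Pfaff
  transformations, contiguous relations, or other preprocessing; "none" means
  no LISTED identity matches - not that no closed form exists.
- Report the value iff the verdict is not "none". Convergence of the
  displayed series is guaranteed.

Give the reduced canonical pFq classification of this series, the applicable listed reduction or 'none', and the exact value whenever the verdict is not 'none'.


First insight: from the first term -1/3: factor the ratio over Q (prefactor -1/3): negated roots = parameters.
Step ratio: r(k) = (-1/7) * (k+1) (k+1) / [(k+2) (k+1)] - rational in k. x = (-1/7); t_0 = -1/3; negate the roots.

Canonical form: C = -1/3 times 2F1 with upper {1, 1}, lower {2}, x = -1/7. Verdict: the logarithmic series (I6) fires (the logarithm: parameters (1,1;2), x = -1/7). Hence: (-7/3) * ln(8/7).


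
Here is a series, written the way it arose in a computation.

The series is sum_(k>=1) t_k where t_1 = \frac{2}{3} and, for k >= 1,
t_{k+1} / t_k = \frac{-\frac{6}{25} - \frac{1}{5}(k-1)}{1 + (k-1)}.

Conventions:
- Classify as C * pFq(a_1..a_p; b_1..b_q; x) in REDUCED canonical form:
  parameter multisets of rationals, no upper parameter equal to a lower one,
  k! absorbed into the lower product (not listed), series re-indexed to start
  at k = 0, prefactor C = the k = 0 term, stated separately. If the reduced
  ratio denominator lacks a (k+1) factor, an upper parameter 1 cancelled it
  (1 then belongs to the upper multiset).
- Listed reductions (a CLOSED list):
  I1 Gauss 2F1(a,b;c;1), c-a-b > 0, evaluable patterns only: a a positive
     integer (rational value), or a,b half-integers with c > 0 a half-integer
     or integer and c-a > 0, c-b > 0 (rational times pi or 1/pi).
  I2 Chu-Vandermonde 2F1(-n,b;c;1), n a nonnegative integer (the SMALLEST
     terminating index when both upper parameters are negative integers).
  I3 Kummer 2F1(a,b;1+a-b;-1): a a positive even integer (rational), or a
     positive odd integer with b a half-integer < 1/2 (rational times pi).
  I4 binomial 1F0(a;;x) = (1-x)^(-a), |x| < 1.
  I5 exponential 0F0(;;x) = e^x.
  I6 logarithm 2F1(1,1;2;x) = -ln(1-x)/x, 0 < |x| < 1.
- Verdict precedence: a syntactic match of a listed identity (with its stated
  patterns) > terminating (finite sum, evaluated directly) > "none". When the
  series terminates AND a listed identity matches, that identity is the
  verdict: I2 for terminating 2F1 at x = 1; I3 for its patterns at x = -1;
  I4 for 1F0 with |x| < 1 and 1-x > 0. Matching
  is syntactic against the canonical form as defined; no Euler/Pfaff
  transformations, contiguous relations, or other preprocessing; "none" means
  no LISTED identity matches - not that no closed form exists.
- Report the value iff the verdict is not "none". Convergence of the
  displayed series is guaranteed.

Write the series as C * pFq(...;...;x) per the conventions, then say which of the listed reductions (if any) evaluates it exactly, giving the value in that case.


Prefactor \frac{2}{3}, argument -\frac{1}{5}: 1F0 with upper {\frac{6}{5}} over lower {-}. Verdict: the binomial series (I4) fires (the 1F0 binomial series: exponent -6/5, x = -\frac{1}{5}). Its exact value is \frac{2}{3} \cdot \left(\frac{6}{5}\right)^{-\frac{6}{5}}.

Key observation: from the first term \frac{2}{3}: factor the ratio over Q (C = 2/3): negated roots = parameters.
Step ratio: r(k) = -\frac{1}{5} * (k+\frac{6}{5}) / [(k+1)] ; factor over Q: parameters, x = -\frac{1}{5}, and C = \frac{2}{3}.
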